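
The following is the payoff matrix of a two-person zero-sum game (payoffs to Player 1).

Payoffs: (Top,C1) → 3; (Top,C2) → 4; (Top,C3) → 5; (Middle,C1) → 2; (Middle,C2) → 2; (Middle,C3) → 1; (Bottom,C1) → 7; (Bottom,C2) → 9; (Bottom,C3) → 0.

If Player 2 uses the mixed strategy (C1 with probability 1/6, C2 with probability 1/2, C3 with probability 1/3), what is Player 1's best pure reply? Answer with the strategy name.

Bottom

Expected payoff of Top: (1/6)·3 + (1/2)·4 + (1/3)·5 = 25/6.
Expected payoff of Middle: (1/6)·2 + (1/2)·2 + (1/3)·1 = 5/3.
Expected payoff of Bottom: (1/6)·7 + (1/2)·9 + (1/3)·0 = 17/3.
The largest is 17/3, so Player 1's best response is Bottom.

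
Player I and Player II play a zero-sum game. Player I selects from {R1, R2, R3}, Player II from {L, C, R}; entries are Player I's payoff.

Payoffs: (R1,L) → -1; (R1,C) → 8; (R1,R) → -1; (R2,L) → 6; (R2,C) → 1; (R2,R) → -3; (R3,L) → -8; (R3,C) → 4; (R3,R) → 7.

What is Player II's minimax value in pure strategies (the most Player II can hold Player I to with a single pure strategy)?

Column maxima: L → 6, C → 8, R → 7.
The smallest of these is 6.

6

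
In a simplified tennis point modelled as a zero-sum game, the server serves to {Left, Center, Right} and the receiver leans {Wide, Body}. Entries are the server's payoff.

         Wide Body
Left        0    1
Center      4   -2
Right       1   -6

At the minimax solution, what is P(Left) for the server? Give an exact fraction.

6/7

Row minima: Left → 0, Center → -2, Right → -6; maximin = 0.
Column maxima: Wide → 4, Body → 1; minimax = 1.
0 ≠ 1, so there is no saddle point; optimal play is mixed.
Right is strictly dominated by Center, so the server never plays it.
On the remaining 2×2 (Left, Center vs Wide, Body):
Let the server play Left with probability p. Expected payoff against Wide: 0p + 4(1−p) = −4p + 4; against Body: 1p + (-2)(1−p) = 3p − 2.
Setting these equal: −4p + 4 = 3p − 2 ⇒ −7p = -6 ⇒ p = 6/7, and the value is (-4)·(6/7) + 4 = 4/7.
For the receiver: with q = P(Wide), equating Left's and Center's payoffs gives −q + 1 = 6q − 2 ⇒ q = 3/7.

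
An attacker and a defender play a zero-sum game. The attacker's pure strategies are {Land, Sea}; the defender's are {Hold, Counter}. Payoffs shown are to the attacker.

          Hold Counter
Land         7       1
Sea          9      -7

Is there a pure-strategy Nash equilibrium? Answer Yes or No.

Row minima: Land → 1, Sea → -7; maximin = 1.
Column maxima: Hold → 9, Counter → 1; minimax = 1.
maximin = minimax = 1, so a saddle point exists.

Yes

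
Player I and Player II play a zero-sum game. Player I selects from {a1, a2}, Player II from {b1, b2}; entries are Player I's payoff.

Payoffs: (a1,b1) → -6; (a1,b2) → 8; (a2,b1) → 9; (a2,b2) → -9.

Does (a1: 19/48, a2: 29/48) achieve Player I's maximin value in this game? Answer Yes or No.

No

Against b1 this mix gives (19/48)·(-6) + (29/48)·9 = 49/16.
Against b2 this mix gives (19/48)·8 + (29/48)·(-9) = -109/48.
Player II will play b2, holding Player I to -109/48. Shifting weight toward the row that does better against b2 would raise this floor (the equalizing mix achieves 9/16 against both b2 and b1), so the proposed strategy is not optimal.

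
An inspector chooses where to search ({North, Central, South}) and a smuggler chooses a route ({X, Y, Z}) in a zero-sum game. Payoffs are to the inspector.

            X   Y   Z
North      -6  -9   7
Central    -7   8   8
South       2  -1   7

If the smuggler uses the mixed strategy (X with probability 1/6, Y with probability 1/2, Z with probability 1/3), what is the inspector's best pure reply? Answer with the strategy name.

Expected payoff of North: (1/6)·(-6) + (1/2)·(-9) + (1/3)·7 = -19/6.
Expected payoff of Central: (1/6)·(-7) + (1/2)·8 + (1/3)·8 = 11/2.
Expected payoff of South: (1/6)·2 + (1/2)·(-1) + (1/3)·7 = 13/6.
The largest is 11/2, so the inspector's best response is Central.

Central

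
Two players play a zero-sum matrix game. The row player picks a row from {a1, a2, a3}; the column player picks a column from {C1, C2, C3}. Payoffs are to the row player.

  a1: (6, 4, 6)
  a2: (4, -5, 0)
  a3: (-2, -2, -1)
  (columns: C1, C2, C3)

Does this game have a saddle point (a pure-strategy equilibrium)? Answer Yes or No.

Yes

Row minima: a1 → 4, a2 → -5, a3 → -2; maximin = 4.
Column maxima: C1 → 6, C2 → 4, C3 → 6; minimax = 4.
maximin = minimax = 4, so a saddle point exists.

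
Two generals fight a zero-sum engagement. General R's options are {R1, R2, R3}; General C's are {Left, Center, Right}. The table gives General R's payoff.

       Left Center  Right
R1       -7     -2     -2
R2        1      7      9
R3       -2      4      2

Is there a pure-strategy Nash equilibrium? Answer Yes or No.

Yes

Row minima: R1 → -7, R2 → 1, R3 → -2; maximin = 1.
Column maxima: Left → 1, Center → 7, Right → 9; minimax = 1.
maximin = minimax = 1, so a saddle point exists.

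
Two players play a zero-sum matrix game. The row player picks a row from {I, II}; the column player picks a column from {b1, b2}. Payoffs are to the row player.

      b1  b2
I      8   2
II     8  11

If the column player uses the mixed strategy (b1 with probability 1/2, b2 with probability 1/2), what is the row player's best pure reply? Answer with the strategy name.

Expected payoff of I: (1/2)·8 + (1/2)·2 = 5.
Expected payoff of II: (1/2)·8 + (1/2)·11 = 19/2.
The largest is 19/2, so the row player's best response is II.

II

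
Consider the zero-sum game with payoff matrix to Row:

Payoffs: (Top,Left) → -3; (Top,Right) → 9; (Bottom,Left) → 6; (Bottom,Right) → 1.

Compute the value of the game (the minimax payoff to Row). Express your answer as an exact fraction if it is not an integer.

Row minima: Top → -3, Bottom → 1; maximin = 1.
Column maxima: Left → 6, Right → 9; minimax = 6.
1 ≠ 6, so there is no saddle point; optimal play is mixed.
Let Row play Top with probability p. Expected payoff against Left: (-3)p + 6(1−p) = −9p + 6; against Right: 9p + 1(1−p) = 8p + 1.
Setting these equal: −9p + 6 = 8p + 1 ⇒ −17p = -5 ⇒ p = 5/17, and the value is (-9)·(5/17) + 6 = 57/17.
For Column: with q = P(Left), equating Top's and Bottom's payoffs gives −12q + 9 = 5q + 1 ⇒ q = 8/17.

57/17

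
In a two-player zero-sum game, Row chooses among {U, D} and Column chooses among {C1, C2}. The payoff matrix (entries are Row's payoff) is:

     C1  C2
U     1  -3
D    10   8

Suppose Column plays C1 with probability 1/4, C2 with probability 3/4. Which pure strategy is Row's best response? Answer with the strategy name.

Expected payoff of U: (1/4)·1 + (3/4)·(-3) = -2.
Expected payoff of D: (1/4)·10 + (3/4)·8 = 17/2.
The largest is 17/2, so Row's best response is D.

D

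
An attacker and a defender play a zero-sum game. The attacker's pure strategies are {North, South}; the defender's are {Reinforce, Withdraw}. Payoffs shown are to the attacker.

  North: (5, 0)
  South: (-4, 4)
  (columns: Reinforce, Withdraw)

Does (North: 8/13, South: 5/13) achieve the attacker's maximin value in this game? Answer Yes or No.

Yes

Against Reinforce this mix gives (8/13)·5 + (5/13)·(-4) = 20/13.
Against Withdraw this mix gives (8/13)·0 + (5/13)·4 = 20/13.
All of the defender's active replies (Reinforce, Withdraw) yield 20/13, and no column does worse for the attacker. The mix makes the defender indifferent and guarantees 20/13, so it is optimal.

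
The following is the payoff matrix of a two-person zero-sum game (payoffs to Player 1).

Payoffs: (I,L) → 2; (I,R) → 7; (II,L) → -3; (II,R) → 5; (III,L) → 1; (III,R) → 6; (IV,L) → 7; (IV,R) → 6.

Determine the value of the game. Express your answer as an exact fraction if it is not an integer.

37/6

Row minima: I → 2, II → -3, III → 1, IV → 6; maximin = 6.
Column maxima: L → 7, R → 7; minimax = 7.
6 ≠ 7, so there is no saddle point; optimal play is mixed.
II is strictly dominated by I, so Player 1 never plays it.
III is strictly dominated by I, so Player 1 never plays it.
On the remaining 2×2 (I, IV vs L, R):
Let Player 1 play I with probability p. Expected payoff against L: 2p + 7(1−p) = −5p + 7; against R: 7p + 6(1−p) = p + 6.
Setting these equal: −5p + 7 = p + 6 ⇒ −6p = -1 ⇒ p = 1/6, and the value is (-5)·(1/6) + 7 = 37/6.
For Player 2: with q = P(L), equating I's and IV's payoffs gives −5q + 7 = q + 6 ⇒ q = 1/6.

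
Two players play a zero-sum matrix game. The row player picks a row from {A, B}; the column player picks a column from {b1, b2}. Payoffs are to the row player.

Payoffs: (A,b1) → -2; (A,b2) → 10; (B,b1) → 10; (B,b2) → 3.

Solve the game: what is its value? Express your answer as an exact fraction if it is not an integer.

106/19

Row minima: A → -2, B → 3; maximin = 3.
Column maxima: b1 → 10, b2 → 10; minimax = 10.
3 ≠ 10, so there is no saddle point; optimal play is mixed.
Let the row player play A with probability p. Expected payoff against b1: (-2)p + 10(1−p) = −12p + 10; against b2: 10p + 3(1−p) = 7p + 3.
Setting these equal: −12p + 10 = 7p + 3 ⇒ −19p = -7 ⇒ p = 7/19, and the value is (-12)·(7/19) + 10 = 106/19.
For the column player: with q = P(b1), equating A's and B's payoffs gives −12q + 10 = 7q + 3 ⇒ q = 7/19.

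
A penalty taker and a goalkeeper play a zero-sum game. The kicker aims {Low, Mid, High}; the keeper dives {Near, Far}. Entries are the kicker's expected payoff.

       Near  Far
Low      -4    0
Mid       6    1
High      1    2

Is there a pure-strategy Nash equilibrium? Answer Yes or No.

Row minima: Low → -4, Mid → 1, High → 1; maximin = 1.
Column maxima: Near → 6, Far → 2; minimax = 2.
1 ≠ 2, so no pure-strategy equilibrium exists.

No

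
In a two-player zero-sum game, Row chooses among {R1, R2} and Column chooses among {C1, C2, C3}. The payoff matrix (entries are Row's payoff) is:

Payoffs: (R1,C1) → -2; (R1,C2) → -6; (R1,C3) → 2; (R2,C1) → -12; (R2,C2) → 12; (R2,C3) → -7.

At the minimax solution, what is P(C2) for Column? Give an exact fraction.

5/14

Row minima: R1 → -6, R2 → -12; maximin = -6.
Column maxima: C1 → -2, C2 → 12, C3 → 2; minimax = -2.
-6 ≠ -2, so there is no saddle point; optimal play is mixed.
C3 is strictly dominated by C1 (it gives Row strictly more in every row), so Column never plays it.
On the remaining 2×2 (R1, R2 vs C1, C2):
Let Row play R1 with probability p. Expected payoff against C1: (-2)p + (-12)(1−p) = 10p − 12; against C2: (-6)p + 12(1−p) = −18p + 12.
Setting these equal: 10p − 12 = −18p + 12 ⇒ 28p = 24 ⇒ p = 6/7, and the value is (10)·(6/7) − 12 = -24/7.
For Column: with q = P(C1), equating R1's and R2's payoffs gives 4q − 6 = −24q + 12 ⇒ q = 9/14.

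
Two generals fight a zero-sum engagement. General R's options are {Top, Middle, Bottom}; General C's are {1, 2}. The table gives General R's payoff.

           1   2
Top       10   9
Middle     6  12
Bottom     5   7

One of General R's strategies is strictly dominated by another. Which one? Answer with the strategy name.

Bottom

Top gives a strictly higher payoff than Bottom against every column: 10 > 5, 9 > 7.
So Bottom is strictly dominated and General R never plays it.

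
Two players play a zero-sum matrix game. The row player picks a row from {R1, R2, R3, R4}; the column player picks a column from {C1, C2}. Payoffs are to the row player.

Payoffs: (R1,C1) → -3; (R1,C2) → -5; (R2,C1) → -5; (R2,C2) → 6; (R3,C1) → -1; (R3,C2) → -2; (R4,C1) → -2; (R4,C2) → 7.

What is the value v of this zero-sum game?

-11/10

Row minima: R1 → -5, R2 → -5, R3 → -2, R4 → -2; maximin = -2.
Column maxima: C1 → -1, C2 → 7; minimax = -1.
-2 ≠ -1, so there is no saddle point; optimal play is mixed.
R1 is strictly dominated by R3, so the row player never plays it.
R2 is strictly dominated by R4, so the row player never plays it.
On the remaining 2×2 (R3, R4 vs C1, C2):
Let the row player play R3 with probability p. Expected payoff against C1: (-1)p + (-2)(1−p) = p − 2; against C2: (-2)p + 7(1−p) = −9p + 7.
Setting these equal: p − 2 = −9p + 7 ⇒ 10p = 9 ⇒ p = 9/10, and the value is (1)·(9/10) − 2 = -11/10.
For the column player: with q = P(C1), equating R3's and R4's payoffs gives q − 2 = −9q + 7 ⇒ q = 9/10.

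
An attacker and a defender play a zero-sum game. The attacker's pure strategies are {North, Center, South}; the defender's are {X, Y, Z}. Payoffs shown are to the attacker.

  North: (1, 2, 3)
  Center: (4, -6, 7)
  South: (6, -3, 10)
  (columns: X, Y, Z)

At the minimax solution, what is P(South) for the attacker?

Row minima: North → 1, Center → -6, South → -3; maximin = 1.
Column maxima: X → 6, Y → 2, Z → 10; minimax = 2.
1 ≠ 2, so there is no saddle point; optimal play is mixed.
Center is strictly dominated by South, so the attacker never plays it.
Z is strictly dominated by X (it gives the attacker strictly more in every row), so the defender never plays it.
On the remaining 2×2 (North, South vs X, Y):
Let the attacker play North with probability p. Expected payoff against X: 1p + 6(1−p) = −5p + 6; against Y: 2p + (-3)(1−p) = 5p − 3.
Setting these equal: −5p + 6 = 5p − 3 ⇒ −10p = -9 ⇒ p = 9/10, and the value is (-5)·(9/10) + 6 = 3/2.
For the defender: with q = P(X), equating North's and South's payoffs gives −q + 2 = 9q − 3 ⇒ q = 1/2.

1/10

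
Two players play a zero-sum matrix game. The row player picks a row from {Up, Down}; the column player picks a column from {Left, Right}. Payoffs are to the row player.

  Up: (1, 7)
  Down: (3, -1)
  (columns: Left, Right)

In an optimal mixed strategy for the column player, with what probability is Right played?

1/5

Row minima: Up → 1, Down → -1; maximin = 1.
Column maxima: Left → 3, Right → 7; minimax = 3.
1 ≠ 3, so there is no saddle point; optimal play is mixed.
Let the row player play Up with probability p. Expected payoff against Left: 1p + 3(1−p) = −2p + 3; against Right: 7p + (-1)(1−p) = 8p − 1.
Setting these equal: −2p + 3 = 8p − 1 ⇒ −10p = -4 ⇒ p = 2/5, and the value is (-2)·(2/5) + 3 = 11/5.
For the column player: with q = P(Left), equating Up's and Down's payoffs gives −6q + 7 = 4q − 1 ⇒ q = 4/5.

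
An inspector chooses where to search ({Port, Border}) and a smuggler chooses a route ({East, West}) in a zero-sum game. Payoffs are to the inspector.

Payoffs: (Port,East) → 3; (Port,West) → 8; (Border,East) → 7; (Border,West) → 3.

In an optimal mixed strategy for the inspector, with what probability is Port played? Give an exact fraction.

Row minima: Port → 3, Border → 3; maximin = 3.
Column maxima: East → 7, West → 8; minimax = 7.
3 ≠ 7, so there is no saddle point; optimal play is mixed.
Let the inspector play Port with probability p. Expected payoff against East: 3p + 7(1−p) = −4p + 7; against West: 8p + 3(1−p) = 5p + 3.
Setting these equal: −4p + 7 = 5p + 3 ⇒ −9p = -4 ⇒ p = 4/9, and the value is (-4)·(4/9) + 7 = 47/9.
For the smuggler: with q = P(East), equating Port's and Border's payoffs gives −5q + 8 = 4q + 3 ⇒ q = 5/9.

4/9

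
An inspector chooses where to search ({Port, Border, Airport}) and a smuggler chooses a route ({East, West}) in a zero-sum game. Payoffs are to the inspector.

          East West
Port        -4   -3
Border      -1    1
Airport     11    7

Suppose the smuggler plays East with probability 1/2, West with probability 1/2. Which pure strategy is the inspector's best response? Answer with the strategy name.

Expected payoff of Port: (1/2)·(-4) + (1/2)·(-3) = -7/2.
Expected payoff of Border: (1/2)·(-1) + (1/2)·1 = 0.
Expected payoff of Airport: (1/2)·11 + (1/2)·7 = 9.
The largest is 9, so the inspector's best response is Airport.

Airport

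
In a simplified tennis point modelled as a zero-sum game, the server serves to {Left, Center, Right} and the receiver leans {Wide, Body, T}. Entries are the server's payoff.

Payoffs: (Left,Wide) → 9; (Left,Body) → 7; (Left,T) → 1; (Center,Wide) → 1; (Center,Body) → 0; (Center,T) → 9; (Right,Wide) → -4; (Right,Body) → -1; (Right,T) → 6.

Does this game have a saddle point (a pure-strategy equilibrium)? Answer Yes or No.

Row minima: Left → 1, Center → 0, Right → -4; maximin = 1.
Column maxima: Wide → 9, Body → 7, T → 9; minimax = 7.
1 ≠ 7, so no pure-strategy equilibrium exists.

No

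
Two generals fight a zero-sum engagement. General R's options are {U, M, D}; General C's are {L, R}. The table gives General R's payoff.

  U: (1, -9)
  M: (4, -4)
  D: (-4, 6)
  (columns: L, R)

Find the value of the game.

Row minima: U → -9, M → -4, D → -4; maximin = -4.
Column maxima: L → 4, R → 6; minimax = 4.
-4 ≠ 4, so there is no saddle point; optimal play is mixed.
U is strictly dominated by M, so General R never plays it.
On the remaining 2×2 (M, D vs L, R):
Let General R play M with probability p. Expected payoff against L: 4p + (-4)(1−p) = 8p − 4; against R: (-4)p + 6(1−p) = −10p + 6.
Setting these equal: 8p − 4 = −10p + 6 ⇒ 18p = 10 ⇒ p = 5/9, and the value is (8)·(5/9) − 4 = 4/9.
For General C: with q = P(L), equating M's and D's payoffs gives 8q − 4 = −10q + 6 ⇒ q = 5/9.

4/9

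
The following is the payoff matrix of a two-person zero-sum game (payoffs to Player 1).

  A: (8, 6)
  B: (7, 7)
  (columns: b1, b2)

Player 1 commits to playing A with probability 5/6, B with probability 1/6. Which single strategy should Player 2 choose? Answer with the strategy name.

b2

If Player 2 plays b1, Player 1's expected payoff is (5/6)·8 + (1/6)·7 = 47/6.
If Player 2 plays b2, Player 1's expected payoff is (5/6)·6 + (1/6)·7 = 37/6.
Player 2 minimizes Player 1's payoff; the smallest is 37/6, so the best response is b2.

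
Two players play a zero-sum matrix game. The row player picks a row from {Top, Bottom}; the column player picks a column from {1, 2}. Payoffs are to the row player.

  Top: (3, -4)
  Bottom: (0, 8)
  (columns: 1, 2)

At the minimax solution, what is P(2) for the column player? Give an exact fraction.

1/5

Row minima: Top → -4, Bottom → 0; maximin = 0.
Column maxima: 1 → 3, 2 → 8; minimax = 3.
0 ≠ 3, so there is no saddle point; optimal play is mixed.
Let the row player play Top with probability p. Expected payoff against 1: 3p + 0(1−p) = 3p; against 2: (-4)p + 8(1−p) = −12p + 8.
Setting these equal: 3p = −12p + 8 ⇒ 15p = 8 ⇒ p = 8/15, and the value is (3)·(8/15) = 8/5.
For the column player: with q = P(1), equating Top's and Bottom's payoffs gives 7q − 4 = −8q + 8 ⇒ q = 4/5.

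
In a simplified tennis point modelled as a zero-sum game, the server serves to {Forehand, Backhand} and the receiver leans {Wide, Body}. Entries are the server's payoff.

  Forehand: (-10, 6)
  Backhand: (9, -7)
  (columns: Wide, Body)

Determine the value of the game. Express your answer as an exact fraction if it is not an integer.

Row minima: Forehand → -10, Backhand → -7; maximin = -7.
Column maxima: Wide → 9, Body → 6; minimax = 6.
-7 ≠ 6, so there is no saddle point; optimal play is mixed.
Let the server play Forehand with probability p. Expected payoff against Wide: (-10)p + 9(1−p) = −19p + 9; against Body: 6p + (-7)(1−p) = 13p − 7.
Setting these equal: −19p + 9 = 13p − 7 ⇒ −32p = -16 ⇒ p = 1/2, and the value is (-19)·(1/2) + 9 = -1/2.
For the receiver: with q = P(Wide), equating Forehand's and Backhand's payoffs gives −16q + 6 = 16q − 7 ⇒ q = 13/32.

-1/2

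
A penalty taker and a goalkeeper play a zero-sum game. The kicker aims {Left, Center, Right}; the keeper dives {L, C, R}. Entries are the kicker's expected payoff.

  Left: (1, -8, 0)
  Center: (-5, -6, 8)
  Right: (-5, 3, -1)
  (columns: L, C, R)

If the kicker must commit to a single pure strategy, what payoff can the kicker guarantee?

Row minima: Left → -8, Center → -6, Right → -5.
The best of these is -5.

-5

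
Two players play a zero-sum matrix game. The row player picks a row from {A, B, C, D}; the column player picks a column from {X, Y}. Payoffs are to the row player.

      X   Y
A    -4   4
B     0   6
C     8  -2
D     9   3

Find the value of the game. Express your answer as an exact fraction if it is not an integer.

9/2

Row minima: A → -4, B → 0, C → -2, D → 3; maximin = 3.
Column maxima: X → 9, Y → 6; minimax = 6.
3 ≠ 6, so there is no saddle point; optimal play is mixed.
A is strictly dominated by B, so the row player never plays it.
C is strictly dominated by D, so the row player never plays it.
On the remaining 2×2 (B, D vs X, Y):
Let the row player play B with probability p. Expected payoff against X: 0p + 9(1−p) = −9p + 9; against Y: 6p + 3(1−p) = 3p + 3.
Setting these equal: −9p + 9 = 3p + 3 ⇒ −12p = -6 ⇒ p = 1/2, and the value is (-9)·(1/2) + 9 = 9/2.
For the column player: with q = P(X), equating B's and D's payoffs gives −6q + 6 = 6q + 3 ⇒ q = 1/4.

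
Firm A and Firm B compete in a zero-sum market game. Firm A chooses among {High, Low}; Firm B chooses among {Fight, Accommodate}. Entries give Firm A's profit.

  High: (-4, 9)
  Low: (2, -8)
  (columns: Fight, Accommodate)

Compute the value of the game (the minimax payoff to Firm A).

Row minima: High → -4, Low → -8; maximin = -4.
Column maxima: Fight → 2, Accommodate → 9; minimax = 2.
-4 ≠ 2, so there is no saddle point; optimal play is mixed.
Let Firm A play High with probability p. Expected payoff against Fight: (-4)p + 2(1−p) = −6p + 2; against Accommodate: 9p + (-8)(1−p) = 17p − 8.
Setting these equal: −6p + 2 = 17p − 8 ⇒ −23p = -10 ⇒ p = 10/23, and the value is (-6)·(10/23) + 2 = -14/23.
For Firm B: with q = P(Fight), equating High's and Low's payoffs gives −13q + 9 = 10q − 8 ⇒ q = 17/23.

-14/23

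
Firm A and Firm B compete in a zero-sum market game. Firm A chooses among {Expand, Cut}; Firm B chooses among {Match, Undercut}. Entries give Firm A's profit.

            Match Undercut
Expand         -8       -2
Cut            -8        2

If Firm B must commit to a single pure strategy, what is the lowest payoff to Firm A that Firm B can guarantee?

-8

Column maxima: Match → -8, Undercut → 2.
The smallest of these is -8.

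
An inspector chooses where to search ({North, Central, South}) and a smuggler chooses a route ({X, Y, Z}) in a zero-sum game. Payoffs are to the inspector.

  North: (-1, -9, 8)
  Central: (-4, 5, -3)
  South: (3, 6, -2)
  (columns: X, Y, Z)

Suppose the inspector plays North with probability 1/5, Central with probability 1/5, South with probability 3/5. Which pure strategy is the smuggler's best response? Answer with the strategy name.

Z

If the smuggler plays X, the inspector's expected payoff is (1/5)·(-1) + (1/5)·(-4) + (3/5)·3 = 4/5.
If the smuggler plays Y, the inspector's expected payoff is (1/5)·(-9) + (1/5)·5 + (3/5)·6 = 14/5.
If the smuggler plays Z, the inspector's expected payoff is (1/5)·8 + (1/5)·(-3) + (3/5)·(-2) = -1/5.
The smuggler minimizes the inspector's payoff; the smallest is -1/5, so the best response is Z.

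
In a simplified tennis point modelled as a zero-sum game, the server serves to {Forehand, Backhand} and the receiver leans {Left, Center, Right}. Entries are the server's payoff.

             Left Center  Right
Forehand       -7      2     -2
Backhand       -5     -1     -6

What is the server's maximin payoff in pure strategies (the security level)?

-6

Row minima: Forehand → -7, Backhand → -6.
The best of these is -6.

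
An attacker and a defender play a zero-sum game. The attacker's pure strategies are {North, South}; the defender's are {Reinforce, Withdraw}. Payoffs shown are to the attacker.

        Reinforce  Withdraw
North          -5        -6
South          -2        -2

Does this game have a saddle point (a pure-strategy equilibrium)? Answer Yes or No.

Row minima: North → -6, South → -2; maximin = -2.
Column maxima: Reinforce → -2, Withdraw → -2; minimax = -2.
maximin = minimax = -2, so a saddle point exists.

Yes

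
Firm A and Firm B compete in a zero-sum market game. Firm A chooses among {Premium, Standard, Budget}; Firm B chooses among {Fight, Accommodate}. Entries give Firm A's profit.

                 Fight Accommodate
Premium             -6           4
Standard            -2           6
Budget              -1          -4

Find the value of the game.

-14/11

Row minima: Premium → -6, Standard → -2, Budget → -4; maximin = -2.
Column maxima: Fight → -1, Accommodate → 6; minimax = -1.
-2 ≠ -1, so there is no saddle point; optimal play is mixed.
Premium is strictly dominated by Standard, so Firm A never plays it.
On the remaining 2×2 (Standard, Budget vs Fight, Accommodate):
Let Firm A play Standard with probability p. Expected payoff against Fight: (-2)p + (-1)(1−p) = −p − 1; against Accommodate: 6p + (-4)(1−p) = 10p − 4.
Setting these equal: −p − 1 = 10p − 4 ⇒ −11p = -3 ⇒ p = 3/11, and the value is (-1)·(3/11) − 1 = -14/11.
For Firm B: with q = P(Fight), equating Standard's and Budget's payoffs gives −8q + 6 = 3q − 4 ⇒ q = 10/11.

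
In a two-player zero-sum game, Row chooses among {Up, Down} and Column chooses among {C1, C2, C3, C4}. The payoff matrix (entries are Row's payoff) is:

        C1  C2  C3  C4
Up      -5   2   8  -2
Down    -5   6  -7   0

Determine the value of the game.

Row minima: Up → -5, Down → -7; maximin = -5.
Column maxima: C1 → -5, C2 → 6, C3 → 8, C4 → 0; minimax = -5.
Since maximin = minimax = -5, there is a saddle point and the value is -5.

-5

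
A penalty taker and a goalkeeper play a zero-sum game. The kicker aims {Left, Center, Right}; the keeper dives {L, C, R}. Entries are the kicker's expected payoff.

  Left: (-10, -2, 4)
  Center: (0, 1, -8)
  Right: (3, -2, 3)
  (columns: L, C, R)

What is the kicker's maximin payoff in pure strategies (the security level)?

-2

Row minima: Left → -10, Center → -8, Right → -2.
The best of these is -2.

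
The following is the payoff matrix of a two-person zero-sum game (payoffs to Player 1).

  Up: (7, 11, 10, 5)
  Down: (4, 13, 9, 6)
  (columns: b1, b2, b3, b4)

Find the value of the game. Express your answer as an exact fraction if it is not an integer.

11/2

Row minima: Up → 5, Down → 4; maximin = 5.
Column maxima: b1 → 7, b2 → 13, b3 → 10, b4 → 6; minimax = 6.
5 ≠ 6, so there is no saddle point; optimal play is mixed.
b2 is strictly dominated by b1 (it gives Player 1 strictly more in every row), so Player 2 never plays it.
b3 is strictly dominated by b1 (it gives Player 1 strictly more in every row), so Player 2 never plays it.
On the remaining 2×2 (Up, Down vs b1, b4):
Let Player 1 play Up with probability p. Expected payoff against b1: 7p + 4(1−p) = 3p + 4; against b4: 5p + 6(1−p) = −p + 6.
Setting these equal: 3p + 4 = −p + 6 ⇒ 4p = 2 ⇒ p = 1/2, and the value is (3)·(1/2) + 4 = 11/2.
For Player 2: with q = P(b1), equating Up's and Down's payoffs gives 2q + 5 = −2q + 6 ⇒ q = 1/4.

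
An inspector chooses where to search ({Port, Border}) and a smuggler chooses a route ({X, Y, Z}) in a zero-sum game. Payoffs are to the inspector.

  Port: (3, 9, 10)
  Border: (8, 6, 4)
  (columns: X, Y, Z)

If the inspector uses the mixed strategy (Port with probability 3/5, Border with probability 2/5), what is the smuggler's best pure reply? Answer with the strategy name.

If the smuggler plays X, the inspector's expected payoff is (3/5)·3 + (2/5)·8 = 5.
If the smuggler plays Y, the inspector's expected payoff is (3/5)·9 + (2/5)·6 = 39/5.
If the smuggler plays Z, the inspector's expected payoff is (3/5)·10 + (2/5)·4 = 38/5.
The smuggler minimizes the inspector's payoff; the smallest is 5, so the best response is X.

X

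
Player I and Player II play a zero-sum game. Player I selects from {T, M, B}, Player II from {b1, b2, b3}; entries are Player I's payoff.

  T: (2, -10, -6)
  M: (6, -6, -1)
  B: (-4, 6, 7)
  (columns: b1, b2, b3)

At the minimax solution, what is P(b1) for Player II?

6/11

Row minima: T → -10, M → -6, B → -4; maximin = -4.
Column maxima: b1 → 6, b2 → 6, b3 → 7; minimax = 6.
-4 ≠ 6, so there is no saddle point; optimal play is mixed.
T is strictly dominated by M, so Player I never plays it.
b3 is strictly dominated by b2 (it gives Player I strictly more in every row), so Player II never plays it.
On the remaining 2×2 (M, B vs b1, b2):
Let Player I play M with probability p. Expected payoff against b1: 6p + (-4)(1−p) = 10p − 4; against b2: (-6)p + 6(1−p) = −12p + 6.
Setting these equal: 10p − 4 = −12p + 6 ⇒ 22p = 10 ⇒ p = 5/11, and the value is (10)·(5/11) − 4 = 6/11.
For Player II: with q = P(b1), equating M's and B's payoffs gives 12q − 6 = −10q + 6 ⇒ q = 6/11.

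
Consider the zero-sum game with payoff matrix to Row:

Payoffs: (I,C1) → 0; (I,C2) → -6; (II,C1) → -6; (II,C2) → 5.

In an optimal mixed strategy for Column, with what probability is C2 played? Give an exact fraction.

Row minima: I → -6, II → -6; maximin = -6.
Column maxima: C1 → 0, C2 → 5; minimax = 0.
-6 ≠ 0, so there is no saddle point; optimal play is mixed.
Let Row play I with probability p. Expected payoff against C1: 0p + (-6)(1−p) = 6p − 6; against C2: (-6)p + 5(1−p) = −11p + 5.
Setting these equal: 6p − 6 = −11p + 5 ⇒ 17p = 11 ⇒ p = 11/17, and the value is (6)·(11/17) − 6 = -36/17.
For Column: with q = P(C1), equating I's and II's payoffs gives 6q − 6 = −11q + 5 ⇒ q = 11/17.

6/17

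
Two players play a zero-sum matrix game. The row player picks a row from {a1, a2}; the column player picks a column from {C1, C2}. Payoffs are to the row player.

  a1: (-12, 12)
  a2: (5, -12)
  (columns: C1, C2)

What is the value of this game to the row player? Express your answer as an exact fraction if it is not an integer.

-84/41

Row minima: a1 → -12, a2 → -12; maximin = -12.
Column maxima: C1 → 5, C2 → 12; minimax = 5.
-12 ≠ 5, so there is no saddle point; optimal play is mixed.
Let the row player play a1 with probability p. Expected payoff against C1: (-12)p + 5(1−p) = −17p + 5; against C2: 12p + (-12)(1−p) = 24p − 12.
Setting these equal: −17p + 5 = 24p − 12 ⇒ −41p = -17 ⇒ p = 17/41, and the value is (-17)·(17/41) + 5 = -84/41.
For the column player: with q = P(C1), equating a1's and a2's payoffs gives −24q + 12 = 17q − 12 ⇒ q = 24/41.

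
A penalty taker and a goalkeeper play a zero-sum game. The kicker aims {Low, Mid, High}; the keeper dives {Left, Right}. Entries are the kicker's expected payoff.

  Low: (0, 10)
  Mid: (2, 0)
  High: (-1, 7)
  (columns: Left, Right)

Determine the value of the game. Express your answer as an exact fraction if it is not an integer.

5/3

Row minima: Low → 0, Mid → 0, High → -1; maximin = 0.
Column maxima: Left → 2, Right → 10; minimax = 2.
0 ≠ 2, so there is no saddle point; optimal play is mixed.
High is strictly dominated by Low, so the kicker never plays it.
On the remaining 2×2 (Low, Mid vs Left, Right):
Let the kicker play Low with probability p. Expected payoff against Left: 0p + 2(1−p) = −2p + 2; against Right: 10p + 0(1−p) = 10p.
Setting these equal: −2p + 2 = 10p ⇒ −12p = -2 ⇒ p = 1/6, and the value is (-2)·(1/6) + 2 = 5/3.
For the keeper: with q = P(Left), equating Low's and Mid's payoffs gives −10q + 10 = 2q ⇒ q = 5/6.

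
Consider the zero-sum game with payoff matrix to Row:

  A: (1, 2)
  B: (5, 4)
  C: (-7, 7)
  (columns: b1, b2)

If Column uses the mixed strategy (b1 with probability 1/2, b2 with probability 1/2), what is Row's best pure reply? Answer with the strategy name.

Expected payoff of A: (1/2)·1 + (1/2)·2 = 3/2.
Expected payoff of B: (1/2)·5 + (1/2)·4 = 9/2.
Expected payoff of C: (1/2)·(-7) + (1/2)·7 = 0.
The largest is 9/2, so Row's best response is B.

B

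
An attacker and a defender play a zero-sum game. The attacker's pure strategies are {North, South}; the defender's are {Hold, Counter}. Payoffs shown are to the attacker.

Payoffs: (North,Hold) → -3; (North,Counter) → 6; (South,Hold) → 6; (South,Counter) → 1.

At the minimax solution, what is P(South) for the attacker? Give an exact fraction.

9/14

Row minima: North → -3, South → 1; maximin = 1.
Column maxima: Hold → 6, Counter → 6; minimax = 6.
1 ≠ 6, so there is no saddle point; optimal play is mixed.
Let the attacker play North with probability p. Expected payoff against Hold: (-3)p + 6(1−p) = −9p + 6; against Counter: 6p + 1(1−p) = 5p + 1.
Setting these equal: −9p + 6 = 5p + 1 ⇒ −14p = -5 ⇒ p = 5/14, and the value is (-9)·(5/14) + 6 = 39/14.
For the defender: with q = P(Hold), equating North's and South's payoffs gives −9q + 6 = 5q + 1 ⇒ q = 5/14.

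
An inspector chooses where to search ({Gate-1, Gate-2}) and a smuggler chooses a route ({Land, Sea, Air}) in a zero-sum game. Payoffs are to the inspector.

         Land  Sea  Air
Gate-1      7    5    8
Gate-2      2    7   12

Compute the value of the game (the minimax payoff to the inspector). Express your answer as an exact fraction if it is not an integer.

Row minima: Gate-1 → 5, Gate-2 → 2; maximin = 5.
Column maxima: Land → 7, Sea → 7, Air → 12; minimax = 7.
5 ≠ 7, so there is no saddle point; optimal play is mixed.
Air is strictly dominated by Land (it gives the inspector strictly more in every row), so the smuggler never plays it.
On the remaining 2×2 (Gate-1, Gate-2 vs Land, Sea):
Let the inspector play Gate-1 with probability p. Expected payoff against Land: 7p + 2(1−p) = 5p + 2; against Sea: 5p + 7(1−p) = −2p + 7.
Setting these equal: 5p + 2 = −2p + 7 ⇒ 7p = 5 ⇒ p = 5/7, and the value is (5)·(5/7) + 2 = 39/7.
For the smuggler: with q = P(Land), equating Gate-1's and Gate-2's payoffs gives 2q + 5 = −5q + 7 ⇒ q = 2/7.

39/7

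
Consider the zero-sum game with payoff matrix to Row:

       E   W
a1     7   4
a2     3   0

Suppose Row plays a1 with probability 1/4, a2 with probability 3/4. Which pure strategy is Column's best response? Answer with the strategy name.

W

If Column plays E, Row's expected payoff is (1/4)·7 + (3/4)·3 = 4.
If Column plays W, Row's expected payoff is (1/4)·4 + (3/4)·0 = 1.
Column minimizes Row's payoff; the smallest is 1, so the best response is W.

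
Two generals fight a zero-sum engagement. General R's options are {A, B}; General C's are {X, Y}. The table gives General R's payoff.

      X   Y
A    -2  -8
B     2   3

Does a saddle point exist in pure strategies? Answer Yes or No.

Row minima: A → -8, B → 2; maximin = 2.
Column maxima: X → 2, Y → 3; minimax = 2.
maximin = minimax = 2, so a saddle point exists.

Yes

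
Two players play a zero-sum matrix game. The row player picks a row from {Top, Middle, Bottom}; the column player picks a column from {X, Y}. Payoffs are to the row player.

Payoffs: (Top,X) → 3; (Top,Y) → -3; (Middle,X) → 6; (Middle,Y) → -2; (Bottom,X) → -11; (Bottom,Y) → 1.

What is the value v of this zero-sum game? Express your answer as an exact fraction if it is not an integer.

-4/5

Row minima: Top → -3, Middle → -2, Bottom → -11; maximin = -2.
Column maxima: X → 6, Y → 1; minimax = 1.
-2 ≠ 1, so there is no saddle point; optimal play is mixed.
Top is strictly dominated by Middle, so the row player never plays it.
On the remaining 2×2 (Middle, Bottom vs X, Y):
Let the row player play Middle with probability p. Expected payoff against X: 6p + (-11)(1−p) = 17p − 11; against Y: (-2)p + 1(1−p) = −3p + 1.
Setting these equal: 17p − 11 = −3p + 1 ⇒ 20p = 12 ⇒ p = 3/5, and the value is (17)·(3/5) − 11 = -4/5.
For the column player: with q = P(X), equating Middle's and Bottom's payoffs gives 8q − 2 = −12q + 1 ⇒ q = 3/20.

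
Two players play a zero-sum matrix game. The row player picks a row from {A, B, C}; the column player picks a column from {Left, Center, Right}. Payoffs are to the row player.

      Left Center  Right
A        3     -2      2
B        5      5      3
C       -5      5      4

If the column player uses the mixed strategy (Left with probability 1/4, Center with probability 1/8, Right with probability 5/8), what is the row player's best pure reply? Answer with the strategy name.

B

Expected payoff of A: (1/4)·3 + (1/8)·(-2) + (5/8)·2 = 7/4.
Expected payoff of B: (1/4)·5 + (1/8)·5 + (5/8)·3 = 15/4.
Expected payoff of C: (1/4)·(-5) + (1/8)·5 + (5/8)·4 = 15/8.
The largest is 15/4, so the row player's best response is B.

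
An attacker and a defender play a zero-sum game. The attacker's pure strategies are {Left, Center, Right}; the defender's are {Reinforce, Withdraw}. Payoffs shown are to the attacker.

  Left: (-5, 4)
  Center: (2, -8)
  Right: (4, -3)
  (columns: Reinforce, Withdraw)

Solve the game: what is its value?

Row minima: Left → -5, Center → -8, Right → -3; maximin = -3.
Column maxima: Reinforce → 4, Withdraw → 4; minimax = 4.
-3 ≠ 4, so there is no saddle point; optimal play is mixed.
Center is strictly dominated by Right, so the attacker never plays it.
On the remaining 2×2 (Left, Right vs Reinforce, Withdraw):
Let the attacker play Left with probability p. Expected payoff against Reinforce: (-5)p + 4(1−p) = −9p + 4; against Withdraw: 4p + (-3)(1−p) = 7p − 3.
Setting these equal: −9p + 4 = 7p − 3 ⇒ −16p = -7 ⇒ p = 7/16, and the value is (-9)·(7/16) + 4 = 1/16.
For the defender: with q = P(Reinforce), equating Left's and Right's payoffs gives −9q + 4 = 7q − 3 ⇒ q = 7/16.

1/16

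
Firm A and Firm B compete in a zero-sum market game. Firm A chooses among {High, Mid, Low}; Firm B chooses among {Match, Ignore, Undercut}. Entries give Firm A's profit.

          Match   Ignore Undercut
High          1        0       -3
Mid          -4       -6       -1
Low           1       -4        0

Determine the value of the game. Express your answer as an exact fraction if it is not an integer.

-12/7

Row minima: High → -3, Mid → -6, Low → -4; maximin = -3.
Column maxima: Match → 1, Ignore → 0, Undercut → 0; minimax = 0.
-3 ≠ 0, so there is no saddle point; optimal play is mixed.
Mid is strictly dominated by Low, so Firm A never plays it.
Match is strictly dominated by Ignore (it gives Firm A strictly more in every row), so Firm B never plays it.
On the remaining 2×2 (High, Low vs Ignore, Undercut):
Let Firm A play High with probability p. Expected payoff against Ignore: 0p + (-4)(1−p) = 4p − 4; against Undercut: (-3)p + 0(1−p) = −3p.
Setting these equal: 4p − 4 = −3p ⇒ 7p = 4 ⇒ p = 4/7, and the value is (4)·(4/7) − 4 = -12/7.
For Firm B: with q = P(Ignore), equating High's and Low's payoffs gives 3q − 3 = −4q ⇒ q = 3/7.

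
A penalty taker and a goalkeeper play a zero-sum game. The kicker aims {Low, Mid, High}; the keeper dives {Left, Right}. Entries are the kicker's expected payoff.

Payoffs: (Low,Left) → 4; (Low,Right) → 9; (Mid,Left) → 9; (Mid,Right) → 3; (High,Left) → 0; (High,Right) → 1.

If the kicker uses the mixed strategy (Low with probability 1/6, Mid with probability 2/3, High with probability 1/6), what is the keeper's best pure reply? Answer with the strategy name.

If the keeper plays Left, the kicker's expected payoff is (1/6)·4 + (2/3)·9 + (1/6)·0 = 20/3.
If the keeper plays Right, the kicker's expected payoff is (1/6)·9 + (2/3)·3 + (1/6)·1 = 11/3.
The keeper minimizes the kicker's payoff; the smallest is 11/3, so the best response is Right.

Right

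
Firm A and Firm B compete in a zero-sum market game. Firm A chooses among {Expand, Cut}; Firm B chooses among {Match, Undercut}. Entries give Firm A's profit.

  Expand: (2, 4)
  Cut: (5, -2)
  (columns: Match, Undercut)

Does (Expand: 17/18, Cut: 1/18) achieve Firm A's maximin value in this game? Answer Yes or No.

Against Match this mix gives (17/18)·2 + (1/18)·5 = 13/6.
Against Undercut this mix gives (17/18)·4 + (1/18)·(-2) = 11/3.
Firm B will play Match, holding Firm A to 13/6. Shifting weight toward the row that does better against Match would raise this floor (the equalizing mix achieves 8/3 against both Match and Undercut), so the proposed strategy is not optimal.

No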